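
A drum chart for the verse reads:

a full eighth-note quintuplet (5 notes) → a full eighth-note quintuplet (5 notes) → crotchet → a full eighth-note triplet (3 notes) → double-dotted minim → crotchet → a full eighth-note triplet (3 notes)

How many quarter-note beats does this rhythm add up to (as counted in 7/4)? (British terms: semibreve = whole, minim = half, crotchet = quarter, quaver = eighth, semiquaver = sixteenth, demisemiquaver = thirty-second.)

11.5

One quarter-note beat = 2 eighth notes.
Working in eighth notes: a full eighth-note quintuplet (5 notes) (five quintuplet eighths span one half) = 4; a full eighth-note quintuplet (5 notes) (five quintuplet eighths span one half) = 4; crotchet = 2; a full eighth-note triplet (3 notes) (three triplet eighths span one quarter) = 2; double-dotted minim = 7; crotchet = 2; a full eighth-note triplet (3 notes) (three triplet eighths span one quarter) = 2.
Total: 4 + 4 + 2 + 2 + 7 + 2 + 2 = 23.
23 ÷ 2 = 11.5 beats.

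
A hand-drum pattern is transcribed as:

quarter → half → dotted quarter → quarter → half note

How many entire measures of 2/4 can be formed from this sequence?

One bar of 2/4 = 4 eighth notes.
In eighth notes: quarter = 2; half = 4; dotted quarter = 3; quarter = 2; half note = 4.
Total: 2 + 4 + 3 + 2 + 4 = 15.
15 ÷ 4 = 3 complete bars with 3 left over.

3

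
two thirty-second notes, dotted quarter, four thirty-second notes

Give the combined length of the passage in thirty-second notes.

Each duration in thirty-second notes: thirty-second note = 1; thirty-second note = 1; dotted quarter = 12; thirty-second note = 1; thirty-second note = 1; thirty-second note = 1; thirty-second note = 1.
Sum: 1 + 1 + 12 + 1 + 1 + 1 + 1 = 18 thirty-second notes.

18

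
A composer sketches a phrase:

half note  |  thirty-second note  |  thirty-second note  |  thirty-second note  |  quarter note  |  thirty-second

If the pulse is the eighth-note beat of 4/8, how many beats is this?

One eighth-note beat = 4 thirty-second notes.
In thirty-second notes: half note = 16; thirty-second note = 1; thirty-second note = 1; thirty-second note = 1; quarter note = 8; thirty-second = 1.
Total: 16 + 1 + 1 + 1 + 8 + 1 = 28.
28 ÷ 4 = 7 beats.

7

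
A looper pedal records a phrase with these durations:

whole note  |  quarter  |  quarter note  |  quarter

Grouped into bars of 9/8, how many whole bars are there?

1

One bar of 9/8 = 9 eighth notes.
Each duration in eighth notes: whole note = 8; quarter = 2; quarter note = 2; quarter = 2.
Sum: 8 + 2 + 2 + 2 = 14.
14 ÷ 9 = 1 complete bar with 5 left over.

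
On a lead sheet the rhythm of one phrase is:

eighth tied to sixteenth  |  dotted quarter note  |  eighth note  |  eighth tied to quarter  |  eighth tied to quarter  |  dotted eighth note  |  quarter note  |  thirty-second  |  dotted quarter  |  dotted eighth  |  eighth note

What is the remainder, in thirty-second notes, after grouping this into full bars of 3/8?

One bar of 3/8 = 12 thirty-second notes.
Convert each value to thirty-second notes: eighth tied to sixteenth (eighth + sixteenth) = 6; dotted quarter note = 12; eighth note = 4; eighth tied to quarter (eighth + quarter) = 12; eighth tied to quarter (eighth + quarter) = 12; dotted eighth note = 6; quarter note = 8; thirty-second = 1; dotted quarter = 12; dotted eighth = 6; eighth note = 4.
Total: 6 + 12 + 4 + 12 + 12 + 6 + 8 + 1 + 12 + 6 + 4 = 83.
83 ÷ 12 = 6 complete bars with 11 thirty-second notes remaining.

11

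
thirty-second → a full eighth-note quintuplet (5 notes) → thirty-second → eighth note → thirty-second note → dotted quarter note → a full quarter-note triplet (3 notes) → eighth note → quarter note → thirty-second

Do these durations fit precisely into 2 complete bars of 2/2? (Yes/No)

One bar of 2/2 = 32 thirty-second notes, so 2 bars = 64.
Working in thirty-second notes: thirty-second = 1; a full eighth-note quintuplet (5 notes) (five quintuplet eighths span one half) = 16; thirty-second = 1; eighth note = 4; thirty-second note = 1; dotted quarter note = 12; a full quarter-note triplet (3 notes) (three triplet quarters span one half) = 16; eighth note = 4; quarter note = 8; thirty-second = 1.
Adding: 1 + 16 + 1 + 4 + 1 + 12 + 16 + 4 + 8 + 1 = 64.
64 equals 64, so the answer is Yes.

Yes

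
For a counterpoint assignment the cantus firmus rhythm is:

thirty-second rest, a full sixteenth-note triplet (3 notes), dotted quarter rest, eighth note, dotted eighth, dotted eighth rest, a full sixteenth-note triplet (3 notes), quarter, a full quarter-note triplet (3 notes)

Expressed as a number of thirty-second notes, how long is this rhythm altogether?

61

Working in thirty-second notes: thirty-second rest = 1; a full sixteenth-note triplet (3 notes) (three triplet sixteenths span one eighth) = 4; dotted quarter rest = 12; eighth note = 4; dotted eighth = 6; dotted eighth rest = 6; a full sixteenth-note triplet (3 notes) (three triplet sixteenths span one eighth) = 4; quarter = 8; a full quarter-note triplet (3 notes) (three triplet quarters span one half) = 16.
Sum: 1 + 4 + 12 + 4 + 6 + 6 + 4 + 8 + 16 = 61 thirty-second notes.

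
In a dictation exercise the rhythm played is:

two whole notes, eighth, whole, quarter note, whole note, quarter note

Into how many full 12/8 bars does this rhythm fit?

One bar of 12/8 = 12 eighth notes.
Convert each value to eighth notes: whole note = 8; whole note = 8; eighth = 1; whole = 8; quarter note = 2; whole note = 8; quarter note = 2.
Altogether 8 + 8 + 1 + 8 + 2 + 8 + 2 = 37.
37 ÷ 12 = 3 complete bars with 1 left over.

3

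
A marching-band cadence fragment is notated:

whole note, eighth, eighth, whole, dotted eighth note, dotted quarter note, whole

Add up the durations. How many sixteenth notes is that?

Each duration in sixteenth notes: whole note = 16; eighth = 2; eighth = 2; whole = 16; dotted eighth note = 3; dotted quarter note = 6; whole = 16.
Altogether 16 + 2 + 2 + 16 + 3 + 6 + 16 = 61 sixteenth notes.

61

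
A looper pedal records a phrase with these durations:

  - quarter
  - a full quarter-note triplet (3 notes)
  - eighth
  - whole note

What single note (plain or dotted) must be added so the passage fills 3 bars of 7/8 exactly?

3 bars of 7/8 = 21 eighth notes.
Working in eighth notes: quarter = 2; a full quarter-note triplet (3 notes) (three triplet quarters span one half) = 4; eighth = 1; whole note = 8.
Sum: 2 + 4 + 1 + 8 = 15.
Remaining: 21 − 15 = 6 eighth notes, which is a dotted half note.

dotted half note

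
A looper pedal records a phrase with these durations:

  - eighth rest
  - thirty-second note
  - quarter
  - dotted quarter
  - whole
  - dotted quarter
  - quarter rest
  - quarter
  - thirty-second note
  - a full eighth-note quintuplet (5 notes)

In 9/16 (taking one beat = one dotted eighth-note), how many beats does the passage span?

One dotted eighth-note beat = 6 thirty-second notes.
Working in thirty-second notes: eighth rest = 4; thirty-second note = 1; quarter = 8; dotted quarter = 12; whole = 32; dotted quarter = 12; quarter rest = 8; quarter = 8; thirty-second note = 1; a full eighth-note quintuplet (5 notes) (five quintuplet eighths span one half) = 16.
Sum: 4 + 1 + 8 + 12 + 32 + 12 + 8 + 8 + 1 + 16 = 102.
102 ÷ 6 = 17 beats.

17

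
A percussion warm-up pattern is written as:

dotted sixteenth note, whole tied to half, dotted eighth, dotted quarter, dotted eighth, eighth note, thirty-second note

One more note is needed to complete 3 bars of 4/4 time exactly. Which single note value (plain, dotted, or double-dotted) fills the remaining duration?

half note

3 bars of 4/4 = 96 thirty-second notes.
In thirty-second notes: dotted sixteenth note = 3; whole tied to half (whole + half) = 48; dotted eighth = 6; dotted quarter = 12; dotted eighth = 6; eighth note = 4; thirty-second note = 1.
Altogether 3 + 48 + 6 + 12 + 6 + 4 + 1 = 80.
Remaining: 96 − 80 = 16 thirty-second notes, which is a half note.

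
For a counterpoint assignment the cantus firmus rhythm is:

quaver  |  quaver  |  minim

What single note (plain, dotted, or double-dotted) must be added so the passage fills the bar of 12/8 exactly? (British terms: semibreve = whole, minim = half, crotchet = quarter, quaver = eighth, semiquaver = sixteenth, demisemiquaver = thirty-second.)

dotted half note

The bar of 12/8 = 12 eighth notes.
Each duration in eighth notes: quaver = 1; quaver = 1; minim = 4.
Total: 1 + 1 + 4 = 6.
Remaining: 12 − 6 = 6 eighth notes, which is a dotted half note.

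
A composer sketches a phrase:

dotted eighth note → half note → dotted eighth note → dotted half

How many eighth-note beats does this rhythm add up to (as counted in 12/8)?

13

One eighth-note beat = 2 sixteenth notes.
In sixteenth notes: dotted eighth note = 3; half note = 8; dotted eighth note = 3; dotted half = 12.
Total: 3 + 8 + 3 + 12 = 26.
26 ÷ 2 = 13 beats.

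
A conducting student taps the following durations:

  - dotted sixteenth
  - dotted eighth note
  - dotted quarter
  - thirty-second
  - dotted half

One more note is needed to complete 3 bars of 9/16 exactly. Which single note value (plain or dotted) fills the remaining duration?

3 bars of 9/16 = 54 thirty-second notes.
Convert each value to thirty-second notes: dotted sixteenth = 3; dotted eighth note = 6; dotted quarter = 12; thirty-second = 1; dotted half = 24.
Altogether 3 + 6 + 12 + 1 + 24 = 46.
Remaining: 54 − 46 = 8 thirty-second notes, which is a quarter note.

quarter note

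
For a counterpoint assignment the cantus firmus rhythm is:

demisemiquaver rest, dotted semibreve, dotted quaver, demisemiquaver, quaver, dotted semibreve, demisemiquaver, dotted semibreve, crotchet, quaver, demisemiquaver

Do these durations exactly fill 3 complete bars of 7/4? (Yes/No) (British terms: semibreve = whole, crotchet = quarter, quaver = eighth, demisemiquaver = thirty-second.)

No

One bar of 7/4 = 56 thirty-second notes, so 3 bars = 168.
Convert each value to thirty-second notes: demisemiquaver rest = 1; dotted semibreve = 48; dotted quaver = 6; demisemiquaver = 1; quaver = 4; dotted semibreve = 48; demisemiquaver = 1; dotted semibreve = 48; crotchet = 8; quaver = 4; demisemiquaver = 1.
Adding: 1 + 48 + 6 + 1 + 4 + 48 + 1 + 48 + 8 + 4 + 1 = 170.
170 exceeds 168, so the answer is No.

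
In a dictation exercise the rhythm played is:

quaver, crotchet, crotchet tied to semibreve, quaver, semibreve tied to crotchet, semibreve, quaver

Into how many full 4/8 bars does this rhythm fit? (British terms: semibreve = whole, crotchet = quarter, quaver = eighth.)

8

One bar of 4/8 = 4 eighth notes.
Each duration in eighth notes: quaver = 1; crotchet = 2; crotchet tied to semibreve (crotchet + semibreve) = 10; quaver = 1; semibreve tied to crotchet (semibreve + crotchet) = 10; semibreve = 8; quaver = 1.
Total: 1 + 2 + 10 + 1 + 10 + 8 + 1 = 33.
33 ÷ 4 = 8 complete bars with 1 left over.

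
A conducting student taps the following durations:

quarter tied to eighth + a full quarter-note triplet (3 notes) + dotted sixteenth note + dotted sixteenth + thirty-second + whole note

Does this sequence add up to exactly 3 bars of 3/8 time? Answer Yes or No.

No

One bar of 3/8 = 12 thirty-second notes, so 3 bars = 36.
In thirty-second notes: quarter tied to eighth (quarter + eighth) = 12; a full quarter-note triplet (3 notes) (three triplet quarters span one half) = 16; dotted sixteenth note = 3; dotted sixteenth = 3; thirty-second = 1; whole note = 32.
Adding: 12 + 16 + 3 + 3 + 1 + 32 = 67.
67 exceeds 36, so the answer is No.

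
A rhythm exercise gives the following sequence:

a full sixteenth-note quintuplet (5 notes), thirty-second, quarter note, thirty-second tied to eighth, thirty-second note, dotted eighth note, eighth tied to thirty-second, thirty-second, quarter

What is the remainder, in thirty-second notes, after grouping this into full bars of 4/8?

11

One bar of 4/8 = 16 thirty-second notes.
Express everything in thirty-second notes: a full sixteenth-note quintuplet (5 notes) (five quintuplet sixteenths span one quarter) = 8; thirty-second = 1; quarter note = 8; thirty-second tied to eighth (thirty-second + eighth) = 5; thirty-second note = 1; dotted eighth note = 6; eighth tied to thirty-second (eighth + thirty-second) = 5; thirty-second = 1; quarter = 8.
Altogether 8 + 1 + 8 + 5 + 1 + 6 + 5 + 1 + 8 = 43.
43 ÷ 16 = 2 complete bars with 11 thirty-second notes remaining.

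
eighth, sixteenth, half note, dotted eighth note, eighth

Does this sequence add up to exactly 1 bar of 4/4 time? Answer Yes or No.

Yes

One bar of 4/4 = 16 sixteenth notes.
Express everything in sixteenth notes: eighth = 2; sixteenth = 1; half note = 8; dotted eighth note = 3; eighth = 2.
Total: 2 + 1 + 8 + 3 + 2 = 16.
16 equals 16, so the answer is Yes.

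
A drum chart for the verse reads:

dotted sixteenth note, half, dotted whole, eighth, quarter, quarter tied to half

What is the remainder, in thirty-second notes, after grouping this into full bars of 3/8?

One bar of 3/8 = 12 thirty-second notes.
Each duration in thirty-second notes: dotted sixteenth note = 3; half = 16; dotted whole = 48; eighth = 4; quarter = 8; quarter tied to half (quarter + half) = 24.
Total: 3 + 16 + 48 + 4 + 8 + 24 = 103.
103 ÷ 12 = 8 complete bars with 7 thirty-second notes remaining.

7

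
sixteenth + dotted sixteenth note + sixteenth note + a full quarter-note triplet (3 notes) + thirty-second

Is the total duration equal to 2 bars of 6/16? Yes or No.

Yes

One bar of 6/16 = 12 thirty-second notes, so 2 bars = 24.
Each duration in thirty-second notes: sixteenth = 2; dotted sixteenth note = 3; sixteenth note = 2; a full quarter-note triplet (3 notes) (three triplet quarters span one half) = 16; thirty-second = 1.
Altogether 2 + 3 + 2 + 16 + 1 = 24.
24 equals 24, so the answer is Yes.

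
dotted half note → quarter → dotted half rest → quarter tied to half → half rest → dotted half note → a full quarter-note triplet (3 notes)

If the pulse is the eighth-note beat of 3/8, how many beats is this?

One eighth-note beat = 2 sixteenth notes.
Working in sixteenth notes: dotted half note = 12; quarter = 4; dotted half rest = 12; quarter tied to half (quarter + half) = 12; half rest = 8; dotted half note = 12; a full quarter-note triplet (3 notes) (three triplet quarters span one half) = 8.
Total: 12 + 4 + 12 + 12 + 8 + 12 + 8 = 68.
68 ÷ 2 = 34 beats.

34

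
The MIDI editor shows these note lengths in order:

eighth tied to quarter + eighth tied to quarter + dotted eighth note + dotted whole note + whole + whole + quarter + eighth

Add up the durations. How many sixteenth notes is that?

Convert each value to sixteenth notes: eighth tied to quarter (eighth + quarter) = 6; eighth tied to quarter (eighth + quarter) = 6; dotted eighth note = 3; dotted whole note = 24; whole = 16; whole = 16; quarter = 4; eighth = 2.
Altogether 6 + 6 + 3 + 24 + 16 + 16 + 4 + 2 = 77 sixteenth notes.

77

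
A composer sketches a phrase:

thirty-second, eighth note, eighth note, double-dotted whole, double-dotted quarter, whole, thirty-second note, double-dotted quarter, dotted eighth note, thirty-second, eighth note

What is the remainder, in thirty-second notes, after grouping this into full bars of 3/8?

One bar of 3/8 = 12 thirty-second notes.
Express everything in thirty-second notes: thirty-second = 1; eighth note = 4; eighth note = 4; double-dotted whole = 56; double-dotted quarter = 14; whole = 32; thirty-second note = 1; double-dotted quarter = 14; dotted eighth note = 6; thirty-second = 1; eighth note = 4.
Altogether 1 + 4 + 4 + 56 + 14 + 32 + 1 + 14 + 6 + 1 + 4 = 137.
137 ÷ 12 = 11 complete bars with 5 thirty-second notes remaining.

5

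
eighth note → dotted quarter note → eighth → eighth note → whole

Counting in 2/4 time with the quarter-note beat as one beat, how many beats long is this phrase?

One quarter-note beat = 2 eighth notes.
Each duration in eighth notes: eighth note = 1; dotted quarter note = 3; eighth = 1; eighth note = 1; whole = 8.
Total: 1 + 3 + 1 + 1 + 8 = 14.
14 ÷ 2 = 7 beats.

7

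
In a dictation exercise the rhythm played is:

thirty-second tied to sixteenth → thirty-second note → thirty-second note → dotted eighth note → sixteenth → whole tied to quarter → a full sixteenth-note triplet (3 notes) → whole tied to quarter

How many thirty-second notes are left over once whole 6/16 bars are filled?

1

One bar of 6/16 = 12 thirty-second notes.
Convert each value to thirty-second notes: thirty-second tied to sixteenth (thirty-second + sixteenth) = 3; thirty-second note = 1; thirty-second note = 1; dotted eighth note = 6; sixteenth = 2; whole tied to quarter (whole + quarter) = 40; a full sixteenth-note triplet (3 notes) (three triplet sixteenths span one eighth) = 4; whole tied to quarter (whole + quarter) = 40.
Total: 3 + 1 + 1 + 6 + 2 + 40 + 4 + 40 = 97.
97 ÷ 12 = 8 complete bars with 1 thirty-second note remaining.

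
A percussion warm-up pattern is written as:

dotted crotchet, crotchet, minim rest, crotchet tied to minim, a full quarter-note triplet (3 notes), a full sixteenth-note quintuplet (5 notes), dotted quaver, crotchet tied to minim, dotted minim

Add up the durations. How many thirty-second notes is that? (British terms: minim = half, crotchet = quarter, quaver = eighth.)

Express everything in thirty-second notes: dotted crotchet = 12; crotchet = 8; minim rest = 16; crotchet tied to minim (crotchet + minim) = 24; a full quarter-note triplet (3 notes) (three triplet quarters span one half) = 16; a full sixteenth-note quintuplet (5 notes) (five quintuplet sixteenths span one quarter) = 8; dotted quaver = 6; crotchet tied to minim (crotchet + minim) = 24; dotted minim = 24.
Total: 12 + 8 + 16 + 24 + 16 + 8 + 6 + 24 + 24 = 138 thirty-second notes.

138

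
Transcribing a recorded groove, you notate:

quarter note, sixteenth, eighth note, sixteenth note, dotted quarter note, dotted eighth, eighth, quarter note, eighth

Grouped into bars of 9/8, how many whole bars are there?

1

One bar of 9/8 = 18 sixteenth notes.
Convert each value to sixteenth notes: quarter note = 4; sixteenth = 1; eighth note = 2; sixteenth note = 1; dotted quarter note = 6; dotted eighth = 3; eighth = 2; quarter note = 4; eighth = 2.
Altogether 4 + 1 + 2 + 1 + 6 + 3 + 2 + 4 + 2 = 25.
25 ÷ 18 = 1 complete bar with 7 left over.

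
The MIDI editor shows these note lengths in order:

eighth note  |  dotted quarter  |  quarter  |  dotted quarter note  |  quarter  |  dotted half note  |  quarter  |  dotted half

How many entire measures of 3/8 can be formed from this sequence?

One bar of 3/8 = 3 eighth notes.
In eighth notes: eighth note = 1; dotted quarter = 3; quarter = 2; dotted quarter note = 3; quarter = 2; dotted half note = 6; quarter = 2; dotted half = 6.
Adding: 1 + 3 + 2 + 3 + 2 + 6 + 2 + 6 = 25.
25 ÷ 3 = 8 complete bars with 1 left over.

8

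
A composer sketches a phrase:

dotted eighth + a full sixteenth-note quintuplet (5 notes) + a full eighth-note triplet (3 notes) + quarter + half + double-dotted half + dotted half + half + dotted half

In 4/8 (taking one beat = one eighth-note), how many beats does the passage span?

34.5

One eighth-note beat = 2 sixteenth notes.
Working in sixteenth notes: dotted eighth = 3; a full sixteenth-note quintuplet (5 notes) (five quintuplet sixteenths span one quarter) = 4; a full eighth-note triplet (3 notes) (three triplet eighths span one quarter) = 4; quarter = 4; half = 8; double-dotted half = 14; dotted half = 12; half = 8; dotted half = 12.
Total: 3 + 4 + 4 + 4 + 8 + 14 + 12 + 8 + 12 = 69.
69 ÷ 2 = 34.5 beats.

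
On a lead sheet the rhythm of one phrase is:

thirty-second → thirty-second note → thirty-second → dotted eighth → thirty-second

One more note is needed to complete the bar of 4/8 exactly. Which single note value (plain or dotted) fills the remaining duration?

The bar of 4/8 = 16 thirty-second notes.
Express everything in thirty-second notes: thirty-second = 1; thirty-second note = 1; thirty-second = 1; dotted eighth = 6; thirty-second = 1.
Adding: 1 + 1 + 1 + 6 + 1 = 10.
Remaining: 16 − 10 = 6 thirty-second notes, which is a dotted eighth note.

dotted eighth note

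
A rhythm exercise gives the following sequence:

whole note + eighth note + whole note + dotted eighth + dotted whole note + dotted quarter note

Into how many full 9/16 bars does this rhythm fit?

One bar of 9/16 = 9 sixteenth notes.
In sixteenth notes: whole note = 16; eighth note = 2; whole note = 16; dotted eighth = 3; dotted whole note = 24; dotted quarter note = 6.
Adding: 16 + 2 + 16 + 3 + 24 + 6 = 67.
67 ÷ 9 = 7 complete bars with 4 left over.

7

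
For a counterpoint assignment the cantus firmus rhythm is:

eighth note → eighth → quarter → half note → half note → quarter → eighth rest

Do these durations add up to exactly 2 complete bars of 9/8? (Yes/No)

One bar of 9/8 = 9 eighth notes, so 2 bars = 18.
Working in eighth notes: eighth note = 1; eighth = 1; quarter = 2; half note = 4; half note = 4; quarter = 2; eighth rest = 1.
Total: 1 + 1 + 2 + 4 + 4 + 2 + 1 = 15.
15 falls short of 18, so the answer is No.

No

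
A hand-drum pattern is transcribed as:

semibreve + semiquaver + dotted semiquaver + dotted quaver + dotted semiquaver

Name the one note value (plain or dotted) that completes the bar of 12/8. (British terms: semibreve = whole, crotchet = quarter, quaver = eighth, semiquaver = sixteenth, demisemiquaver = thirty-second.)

sixteenth note

The bar of 12/8 = 48 thirty-second notes.
Convert each value to thirty-second notes: semibreve = 32; semiquaver = 2; dotted semiquaver = 3; dotted quaver = 6; dotted semiquaver = 3.
Altogether 32 + 2 + 3 + 6 + 3 = 46.
Remaining: 48 − 46 = 2 thirty-second notes, which is a sixteenth note.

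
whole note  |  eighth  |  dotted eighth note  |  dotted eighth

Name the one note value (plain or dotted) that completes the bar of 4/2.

The bar of 4/2 = 32 sixteenth notes.
Working in sixteenth notes: whole note = 16; eighth = 2; dotted eighth note = 3; dotted eighth = 3.
Altogether 16 + 2 + 3 + 3 = 24.
Remaining: 32 − 24 = 8 sixteenth notes, which is a half note.

half note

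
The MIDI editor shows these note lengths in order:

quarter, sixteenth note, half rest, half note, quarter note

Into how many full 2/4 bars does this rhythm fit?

One bar of 2/4 = 8 sixteenth notes.
Working in sixteenth notes: quarter = 4; sixteenth note = 1; half rest = 8; half note = 8; quarter note = 4.
Altogether 4 + 1 + 8 + 8 + 4 = 25.
25 ÷ 8 = 3 complete bars with 1 left over.

3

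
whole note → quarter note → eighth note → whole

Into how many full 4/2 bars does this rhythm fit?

One bar of 4/2 = 16 eighth notes.
Convert each value to eighth notes: whole note = 8; quarter note = 2; eighth note = 1; whole = 8.
Altogether 8 + 2 + 1 + 8 = 19.
19 ÷ 16 = 1 complete bar with 3 left over.

1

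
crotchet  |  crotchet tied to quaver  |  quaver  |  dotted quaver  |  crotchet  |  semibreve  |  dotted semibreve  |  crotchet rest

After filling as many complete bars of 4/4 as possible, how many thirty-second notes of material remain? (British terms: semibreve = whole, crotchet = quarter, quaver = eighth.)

30

One bar of 4/4 = 16 sixteenth notes.
Convert each value to sixteenth notes: crotchet = 4; crotchet tied to quaver (crotchet + quaver) = 6; quaver = 2; dotted quaver = 3; crotchet = 4; semibreve = 16; dotted semibreve = 24; crotchet rest = 4.
Sum: 4 + 6 + 2 + 3 + 4 + 16 + 24 + 4 = 63.
63 ÷ 16 = 3 complete bars with 15 sixteenth notes remaining = 30 thirty-second notes.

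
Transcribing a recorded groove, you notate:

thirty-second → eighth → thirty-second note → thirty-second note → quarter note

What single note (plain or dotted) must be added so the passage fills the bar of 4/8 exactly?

The bar of 4/8 = 16 thirty-second notes.
Express everything in thirty-second notes: thirty-second = 1; eighth = 4; thirty-second note = 1; thirty-second note = 1; quarter note = 8.
Total: 1 + 4 + 1 + 1 + 8 = 15.
Remaining: 16 − 15 = 1 thirty-second note, which is a thirty-second note.

thirty-second note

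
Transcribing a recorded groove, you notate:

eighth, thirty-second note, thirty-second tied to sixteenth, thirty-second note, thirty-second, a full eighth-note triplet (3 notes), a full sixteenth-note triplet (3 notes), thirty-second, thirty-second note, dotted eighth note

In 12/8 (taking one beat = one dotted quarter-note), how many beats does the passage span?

2.5

One dotted quarter-note beat = 12 thirty-second notes.
Working in thirty-second notes: eighth = 4; thirty-second note = 1; thirty-second tied to sixteenth (thirty-second + sixteenth) = 3; thirty-second note = 1; thirty-second = 1; a full eighth-note triplet (3 notes) (three triplet eighths span one quarter) = 8; a full sixteenth-note triplet (3 notes) (three triplet sixteenths span one eighth) = 4; thirty-second = 1; thirty-second note = 1; dotted eighth note = 6.
Sum: 4 + 1 + 3 + 1 + 1 + 8 + 4 + 1 + 1 + 6 = 30.
30 ÷ 12 = 2.5 beats.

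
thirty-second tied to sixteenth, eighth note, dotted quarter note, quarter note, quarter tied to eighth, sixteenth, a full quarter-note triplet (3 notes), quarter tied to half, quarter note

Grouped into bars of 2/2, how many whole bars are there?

2

One bar of 2/2 = 32 thirty-second notes.
In thirty-second notes: thirty-second tied to sixteenth (thirty-second + sixteenth) = 3; eighth note = 4; dotted quarter note = 12; quarter note = 8; quarter tied to eighth (quarter + eighth) = 12; sixteenth = 2; a full quarter-note triplet (3 notes) (three triplet quarters span one half) = 16; quarter tied to half (quarter + half) = 24; quarter note = 8.
Adding: 3 + 4 + 12 + 8 + 12 + 2 + 16 + 24 + 8 = 89.
89 ÷ 32 = 2 complete bars with 25 left over.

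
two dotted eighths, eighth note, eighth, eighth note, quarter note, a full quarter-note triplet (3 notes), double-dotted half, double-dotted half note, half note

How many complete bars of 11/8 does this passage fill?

2

One bar of 11/8 = 22 sixteenth notes.
Convert each value to sixteenth notes: dotted eighth = 3; dotted eighth = 3; eighth note = 2; eighth = 2; eighth note = 2; quarter note = 4; a full quarter-note triplet (3 notes) (three triplet quarters span one half) = 8; double-dotted half = 14; double-dotted half note = 14; half note = 8.
Adding: 3 + 3 + 2 + 2 + 2 + 4 + 8 + 14 + 14 + 8 = 60.
60 ÷ 22 = 2 complete bars with 16 left over.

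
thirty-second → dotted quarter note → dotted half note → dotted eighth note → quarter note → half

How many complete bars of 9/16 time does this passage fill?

One bar of 9/16 = 18 thirty-second notes.
Each duration in thirty-second notes: thirty-second = 1; dotted quarter note = 12; dotted half note = 24; dotted eighth note = 6; quarter note = 8; half = 16.
Total: 1 + 12 + 24 + 6 + 8 + 16 = 67.
67 ÷ 18 = 3 complete bars with 13 left over.

3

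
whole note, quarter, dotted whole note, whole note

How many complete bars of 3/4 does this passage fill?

5

One bar of 3/4 = 3 quarter notes.
Working in quarter notes: whole note = 4; quarter = 1; dotted whole note = 6; whole note = 4.
Sum: 4 + 1 + 6 + 4 = 15.
15 ÷ 3 = 5 complete bars with 0 left over.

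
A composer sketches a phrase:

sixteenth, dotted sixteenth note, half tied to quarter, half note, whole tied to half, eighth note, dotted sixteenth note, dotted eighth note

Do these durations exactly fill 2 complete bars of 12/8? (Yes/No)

One bar of 12/8 = 48 thirty-second notes, so 2 bars = 96.
In thirty-second notes: sixteenth = 2; dotted sixteenth note = 3; half tied to quarter (half + quarter) = 24; half note = 16; whole tied to half (whole + half) = 48; eighth note = 4; dotted sixteenth note = 3; dotted eighth note = 6.
Sum: 2 + 3 + 24 + 16 + 48 + 4 + 3 + 6 = 106.
106 exceeds 96, so the answer is No.

No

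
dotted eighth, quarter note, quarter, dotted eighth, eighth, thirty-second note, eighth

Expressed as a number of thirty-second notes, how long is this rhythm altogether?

37

In thirty-second notes: dotted eighth = 6; quarter note = 8; quarter = 8; dotted eighth = 6; eighth = 4; thirty-second note = 1; eighth = 4.
Total: 6 + 8 + 8 + 6 + 4 + 1 + 4 = 37 thirty-second notes.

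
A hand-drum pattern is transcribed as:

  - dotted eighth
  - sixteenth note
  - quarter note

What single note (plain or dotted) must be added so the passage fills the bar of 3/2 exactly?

whole note

The bar of 3/2 = 24 sixteenth notes.
Convert each value to sixteenth notes: dotted eighth = 3; sixteenth note = 1; quarter note = 4.
Total: 3 + 1 + 4 = 8.
Remaining: 24 − 8 = 16 sixteenth notes, which is a whole note.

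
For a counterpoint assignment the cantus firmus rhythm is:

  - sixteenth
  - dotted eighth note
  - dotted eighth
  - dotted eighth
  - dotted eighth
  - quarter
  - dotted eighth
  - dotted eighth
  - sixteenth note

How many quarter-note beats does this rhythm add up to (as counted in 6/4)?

One quarter-note beat = 4 sixteenth notes.
In sixteenth notes: sixteenth = 1; dotted eighth note = 3; dotted eighth = 3; dotted eighth = 3; dotted eighth = 3; quarter = 4; dotted eighth = 3; dotted eighth = 3; sixteenth note = 1.
Total: 1 + 3 + 3 + 3 + 3 + 4 + 3 + 3 + 1 = 24.
24 ÷ 4 = 6 beats.

6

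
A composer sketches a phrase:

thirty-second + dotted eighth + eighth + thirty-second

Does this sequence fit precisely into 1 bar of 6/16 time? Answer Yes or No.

Yes

One bar of 6/16 = 12 thirty-second notes.
Convert each value to thirty-second notes: thirty-second = 1; dotted eighth = 6; eighth = 4; thirty-second = 1.
Adding: 1 + 6 + 4 + 1 = 12.
12 equals 12, so the answer is Yes.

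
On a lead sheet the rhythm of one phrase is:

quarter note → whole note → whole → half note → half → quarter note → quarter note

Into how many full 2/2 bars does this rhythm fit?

3

One bar of 2/2 = 4 quarter notes.
Each duration in quarter notes: quarter note = 1; whole note = 4; whole = 4; half note = 2; half = 2; quarter note = 1; quarter note = 1.
Altogether 1 + 4 + 4 + 2 + 2 + 1 + 1 = 15.
15 ÷ 4 = 3 complete bars with 3 left over.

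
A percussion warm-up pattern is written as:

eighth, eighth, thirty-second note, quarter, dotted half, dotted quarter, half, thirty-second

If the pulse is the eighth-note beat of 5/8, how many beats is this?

One eighth-note beat = 4 thirty-second notes.
Each duration in thirty-second notes: eighth = 4; eighth = 4; thirty-second note = 1; quarter = 8; dotted half = 24; dotted quarter = 12; half = 16; thirty-second = 1.
Sum: 4 + 4 + 1 + 8 + 24 + 12 + 16 + 1 = 70.
70 ÷ 4 = 17.5 beats.

17.5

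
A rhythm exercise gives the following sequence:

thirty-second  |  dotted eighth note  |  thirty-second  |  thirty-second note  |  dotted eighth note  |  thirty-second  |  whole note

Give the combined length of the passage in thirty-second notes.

Convert each value to thirty-second notes: thirty-second = 1; dotted eighth note = 6; thirty-second = 1; thirty-second note = 1; dotted eighth note = 6; thirty-second = 1; whole note = 32.
Sum: 1 + 6 + 1 + 1 + 6 + 1 + 32 = 48 thirty-second notes.

48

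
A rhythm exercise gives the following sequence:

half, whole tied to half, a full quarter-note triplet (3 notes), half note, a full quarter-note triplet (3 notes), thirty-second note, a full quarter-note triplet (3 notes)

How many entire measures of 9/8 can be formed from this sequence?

One bar of 9/8 = 36 thirty-second notes.
Express everything in thirty-second notes: half = 16; whole tied to half (whole + half) = 48; a full quarter-note triplet (3 notes) (three triplet quarters span one half) = 16; half note = 16; a full quarter-note triplet (3 notes) (three triplet quarters span one half) = 16; thirty-second note = 1; a full quarter-note triplet (3 notes) (three triplet quarters span one half) = 16.
Altogether 16 + 48 + 16 + 16 + 16 + 1 + 16 = 129.
129 ÷ 36 = 3 complete bars with 21 left over.

3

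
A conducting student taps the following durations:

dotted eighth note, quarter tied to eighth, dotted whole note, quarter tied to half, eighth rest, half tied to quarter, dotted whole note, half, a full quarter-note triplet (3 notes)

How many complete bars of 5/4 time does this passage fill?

One bar of 5/4 = 20 sixteenth notes.
Working in sixteenth notes: dotted eighth note = 3; quarter tied to eighth (quarter + eighth) = 6; dotted whole note = 24; quarter tied to half (quarter + half) = 12; eighth rest = 2; half tied to quarter (half + quarter) = 12; dotted whole note = 24; half = 8; a full quarter-note triplet (3 notes) (three triplet quarters span one half) = 8.
Sum: 3 + 6 + 24 + 12 + 2 + 12 + 24 + 8 + 8 = 99.
99 ÷ 20 = 4 complete bars with 19 left over.

4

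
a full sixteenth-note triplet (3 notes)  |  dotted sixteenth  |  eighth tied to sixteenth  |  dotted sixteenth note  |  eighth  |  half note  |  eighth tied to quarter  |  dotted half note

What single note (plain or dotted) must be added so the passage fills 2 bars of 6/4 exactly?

dotted half note

2 bars of 6/4 = 96 thirty-second notes.
Express everything in thirty-second notes: a full sixteenth-note triplet (3 notes) (three triplet sixteenths span one eighth) = 4; dotted sixteenth = 3; eighth tied to sixteenth (eighth + sixteenth) = 6; dotted sixteenth note = 3; eighth = 4; half note = 16; eighth tied to quarter (eighth + quarter) = 12; dotted half note = 24.
Adding: 4 + 3 + 6 + 3 + 4 + 16 + 12 + 24 = 72.
Remaining: 96 − 72 = 24 thirty-second notes, which is a dotted half note.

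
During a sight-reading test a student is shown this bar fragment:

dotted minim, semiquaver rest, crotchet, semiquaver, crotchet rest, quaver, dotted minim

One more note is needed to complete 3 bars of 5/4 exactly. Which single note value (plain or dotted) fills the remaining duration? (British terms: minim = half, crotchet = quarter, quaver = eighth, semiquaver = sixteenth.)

dotted whole note

3 bars of 5/4 = 60 sixteenth notes.
Express everything in sixteenth notes: dotted minim = 12; semiquaver rest = 1; crotchet = 4; semiquaver = 1; crotchet rest = 4; quaver = 2; dotted minim = 12.
Adding: 12 + 1 + 4 + 1 + 4 + 2 + 12 = 36.
Remaining: 60 − 36 = 24 sixteenth notes, which is a dotted whole note.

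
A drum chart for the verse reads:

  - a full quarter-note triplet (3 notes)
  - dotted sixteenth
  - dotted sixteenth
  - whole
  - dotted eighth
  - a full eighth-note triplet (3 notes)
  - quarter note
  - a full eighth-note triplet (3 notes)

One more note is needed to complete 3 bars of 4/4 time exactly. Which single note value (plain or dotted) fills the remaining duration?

dotted quarter note

3 bars of 4/4 = 96 thirty-second notes.
Working in thirty-second notes: a full quarter-note triplet (3 notes) (three triplet quarters span one half) = 16; dotted sixteenth = 3; dotted sixteenth = 3; whole = 32; dotted eighth = 6; a full eighth-note triplet (3 notes) (three triplet eighths span one quarter) = 8; quarter note = 8; a full eighth-note triplet (3 notes) (three triplet eighths span one quarter) = 8.
Total: 16 + 3 + 3 + 32 + 6 + 8 + 8 + 8 = 84.
Remaining: 96 − 84 = 12 thirty-second notes, which is a dotted quarter note.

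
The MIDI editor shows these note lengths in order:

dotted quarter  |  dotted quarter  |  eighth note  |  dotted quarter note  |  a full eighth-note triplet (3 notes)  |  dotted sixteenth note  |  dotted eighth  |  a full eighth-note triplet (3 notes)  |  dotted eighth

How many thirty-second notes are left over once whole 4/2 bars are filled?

One bar of 4/2 = 64 thirty-second notes.
Express everything in thirty-second notes: dotted quarter = 12; dotted quarter = 12; eighth note = 4; dotted quarter note = 12; a full eighth-note triplet (3 notes) (three triplet eighths span one quarter) = 8; dotted sixteenth note = 3; dotted eighth = 6; a full eighth-note triplet (3 notes) (three triplet eighths span one quarter) = 8; dotted eighth = 6.
Total: 12 + 12 + 4 + 12 + 8 + 3 + 6 + 8 + 6 = 71.
71 ÷ 64 = 1 complete bar with 7 thirty-second notes remaining.

7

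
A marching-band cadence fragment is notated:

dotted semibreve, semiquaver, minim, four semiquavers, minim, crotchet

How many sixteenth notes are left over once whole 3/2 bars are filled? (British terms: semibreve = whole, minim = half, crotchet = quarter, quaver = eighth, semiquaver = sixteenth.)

One bar of 3/2 = 24 sixteenth notes.
Express everything in sixteenth notes: dotted semibreve = 24; semiquaver = 1; minim = 8; semiquaver = 1; semiquaver = 1; semiquaver = 1; semiquaver = 1; minim = 8; crotchet = 4.
Total: 24 + 1 + 8 + 1 + 1 + 1 + 1 + 8 + 4 = 49.
49 ÷ 24 = 2 complete bars with 1 sixteenth note remaining.

1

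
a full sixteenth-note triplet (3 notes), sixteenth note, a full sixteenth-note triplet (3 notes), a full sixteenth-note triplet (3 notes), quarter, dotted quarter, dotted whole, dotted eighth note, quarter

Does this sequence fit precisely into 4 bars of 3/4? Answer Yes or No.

One bar of 3/4 = 12 sixteenth notes, so 4 bars = 48.
Working in sixteenth notes: a full sixteenth-note triplet (3 notes) (three triplet sixteenths span one eighth) = 2; sixteenth note = 1; a full sixteenth-note triplet (3 notes) (three triplet sixteenths span one eighth) = 2; a full sixteenth-note triplet (3 notes) (three triplet sixteenths span one eighth) = 2; quarter = 4; dotted quarter = 6; dotted whole = 24; dotted eighth note = 3; quarter = 4.
Sum: 2 + 1 + 2 + 2 + 4 + 6 + 24 + 3 + 4 = 48.
48 equals 48, so the answer is Yes.

Yes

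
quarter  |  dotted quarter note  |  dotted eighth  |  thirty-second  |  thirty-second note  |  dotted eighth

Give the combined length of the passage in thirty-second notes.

34

Working in thirty-second notes: quarter = 8; dotted quarter note = 12; dotted eighth = 6; thirty-second = 1; thirty-second note = 1; dotted eighth = 6.
Total: 8 + 12 + 6 + 1 + 1 + 6 = 34 thirty-second notes.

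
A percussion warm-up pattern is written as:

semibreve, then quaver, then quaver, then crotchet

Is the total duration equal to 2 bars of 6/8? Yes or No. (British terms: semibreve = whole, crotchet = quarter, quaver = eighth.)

Yes

One bar of 6/8 = 6 eighth notes, so 2 bars = 12.
Express everything in eighth notes: semibreve = 8; quaver = 1; quaver = 1; crotchet = 2.
Adding: 8 + 1 + 1 + 2 = 12.
12 equals 12, so the answer is Yes.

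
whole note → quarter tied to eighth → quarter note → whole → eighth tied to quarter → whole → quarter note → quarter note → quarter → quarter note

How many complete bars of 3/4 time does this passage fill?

One bar of 3/4 = 6 eighth notes.
Each duration in eighth notes: whole note = 8; quarter tied to eighth (quarter + eighth) = 3; quarter note = 2; whole = 8; eighth tied to quarter (eighth + quarter) = 3; whole = 8; quarter note = 2; quarter note = 2; quarter = 2; quarter note = 2.
Adding: 8 + 3 + 2 + 8 + 3 + 8 + 2 + 2 + 2 + 2 = 40.
40 ÷ 6 = 6 complete bars with 4 left over.

6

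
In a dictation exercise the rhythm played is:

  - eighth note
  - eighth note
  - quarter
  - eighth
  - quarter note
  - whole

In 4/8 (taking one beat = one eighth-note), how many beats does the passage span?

15

One eighth-note beat = 2 sixteenth notes.
Working in sixteenth notes: eighth note = 2; eighth note = 2; quarter = 4; eighth = 2; quarter note = 4; whole = 16.
Altogether 2 + 2 + 4 + 2 + 4 + 16 = 30.
30 ÷ 2 = 15 beats.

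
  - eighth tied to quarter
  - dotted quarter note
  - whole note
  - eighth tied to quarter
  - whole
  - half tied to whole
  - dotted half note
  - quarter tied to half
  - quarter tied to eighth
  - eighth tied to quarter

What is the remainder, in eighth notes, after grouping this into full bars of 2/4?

One bar of 2/4 = 4 eighth notes.
Express everything in eighth notes: eighth tied to quarter (eighth + quarter) = 3; dotted quarter note = 3; whole note = 8; eighth tied to quarter (eighth + quarter) = 3; whole = 8; half tied to whole (half + whole) = 12; dotted half note = 6; quarter tied to half (quarter + half) = 6; quarter tied to eighth (quarter + eighth) = 3; eighth tied to quarter (eighth + quarter) = 3.
Sum: 3 + 3 + 8 + 3 + 8 + 12 + 6 + 6 + 3 + 3 = 55.
55 ÷ 4 = 13 complete bars with 3 eighth notes remaining.

3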